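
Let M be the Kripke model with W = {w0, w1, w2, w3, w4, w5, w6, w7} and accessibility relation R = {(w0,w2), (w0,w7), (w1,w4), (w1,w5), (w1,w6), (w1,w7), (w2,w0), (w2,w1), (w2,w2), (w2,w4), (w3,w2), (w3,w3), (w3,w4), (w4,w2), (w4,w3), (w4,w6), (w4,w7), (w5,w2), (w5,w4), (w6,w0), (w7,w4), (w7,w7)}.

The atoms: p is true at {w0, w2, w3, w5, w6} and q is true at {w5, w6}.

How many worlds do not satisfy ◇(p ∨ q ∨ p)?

1

w0: successors {w2, w7}; p ∨ q ∨ p there: w2:T, w7:F. ✓
w1: successors {w4, w5, w6, w7}; p ∨ q ∨ p there: w4:F, w5:T, w6:T, w7:F. ✓
w2: successors {w0, w1, w2, w4}; p ∨ q ∨ p there: w0:T, w1:F, w2:T, w4:F. ✓
w3: successors {w2, w3, w4}; p ∨ q ∨ p there: w2:T, w3:T, w4:F. ✓
w4: successors {w2, w3, w6, w7}; p ∨ q ∨ p there: w2:T, w3:T, w6:T, w7:F. ✓
w5: successors {w2, w4}; p ∨ q ∨ p there: w2:T, w4:F. ✓
w6: successors {w0}; p ∨ q ∨ p there: w0:T. ✓
w7: successors {w4, w7}; p ∨ q ∨ p there: w4:F, w7:F. ✗
Satisfying worlds: {w0, w1, w2, w3, w4, w5, w6}.
So ◇(p ∨ q ∨ p) fails at the other 1 world.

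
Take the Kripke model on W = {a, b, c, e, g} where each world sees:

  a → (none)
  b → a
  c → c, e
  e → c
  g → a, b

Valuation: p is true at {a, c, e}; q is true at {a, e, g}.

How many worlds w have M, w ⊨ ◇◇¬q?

2

a: no successors, so ◇◇¬q fails. ✗
b: successors {a}; ◇¬q there: a:F. ✗
c: successors {c, e}; ◇¬q there: c:T, e:T. ✓
e: successors {c}; ◇¬q there: c:T. ✓
g: successors {a, b}; ◇¬q there: a:F, b:F. ✗
Satisfying worlds: {c, e}.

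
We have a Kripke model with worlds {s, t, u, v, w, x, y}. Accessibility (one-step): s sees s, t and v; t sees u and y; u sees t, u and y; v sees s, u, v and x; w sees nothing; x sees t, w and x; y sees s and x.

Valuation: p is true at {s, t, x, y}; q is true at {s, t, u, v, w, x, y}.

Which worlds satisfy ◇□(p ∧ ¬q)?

{x}

s: successors {s, t, v}; □(p ∧ ¬q) there: s:F, t:F, v:F. ✗
t: successors {u, y}; □(p ∧ ¬q) there: u:F, y:F. ✗
u: successors {t, u, y}; □(p ∧ ¬q) there: t:F, u:F, y:F. ✗
v: successors {s, u, v, x}; □(p ∧ ¬q) there: s:F, u:F, v:F, x:F. ✗
w: no successors, so ◇□(p ∧ ¬q) fails. ✗
x: successors {t, w, x}; □(p ∧ ¬q) there: t:F, w:T, x:F. ✓
y: successors {s, x}; □(p ∧ ¬q) there: s:F, x:F. ✗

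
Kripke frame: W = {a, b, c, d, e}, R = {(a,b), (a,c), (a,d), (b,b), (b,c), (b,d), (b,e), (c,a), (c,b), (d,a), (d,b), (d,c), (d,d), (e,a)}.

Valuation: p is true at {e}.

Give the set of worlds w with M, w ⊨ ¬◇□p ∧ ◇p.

{b}

a: ¬◇□p is T, ◇p is F. ✗
b: ¬◇□p is T, ◇p is T. ✓
c: ¬◇□p is T, ◇p is F. ✗
d: ¬◇□p is T, ◇p is F. ✗
e: ¬◇□p is T, ◇p is F. ✗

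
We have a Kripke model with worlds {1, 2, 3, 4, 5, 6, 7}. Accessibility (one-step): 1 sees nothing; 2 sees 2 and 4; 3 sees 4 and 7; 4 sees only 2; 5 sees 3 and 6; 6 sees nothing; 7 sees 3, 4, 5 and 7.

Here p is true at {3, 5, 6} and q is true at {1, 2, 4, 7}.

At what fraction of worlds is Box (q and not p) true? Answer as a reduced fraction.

1: no successors, so Box (q and not p) holds vacuously. ✓
2: successors {2, 4}; q and not p there: 2:T, 4:T. ✓
3: successors {4, 7}; q and not p there: 4:T, 7:T. ✓
4: successors {2}; q and not p there: 2:T. ✓
5: successors {3, 6}; q and not p there: 3:F, 6:F. ✗
6: no successors, so Box (q and not p) holds vacuously. ✓
7: successors {3, 4, 5, 7}; q and not p there: 3:F, 4:T, 5:F, 7:T. ✗
That's 5 of 7 worlds, so 5/7.

5/7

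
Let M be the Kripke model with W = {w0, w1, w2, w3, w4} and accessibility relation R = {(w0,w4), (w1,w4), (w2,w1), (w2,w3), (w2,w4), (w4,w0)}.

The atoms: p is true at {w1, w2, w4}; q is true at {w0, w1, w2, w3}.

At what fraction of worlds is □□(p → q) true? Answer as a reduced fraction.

3/5

w0: successors {w4}; □(p → q) there: w4:T. ✓
w1: successors {w4}; □(p → q) there: w4:T. ✓
w2: successors {w1, w3, w4}; □(p → q) there: w1:F, w3:T, w4:T. ✗
w3: no successors, so □□(p → q) holds vacuously. ✓
w4: successors {w0}; □(p → q) there: w0:F. ✗
That's 3 of 5 worlds, so 3/5.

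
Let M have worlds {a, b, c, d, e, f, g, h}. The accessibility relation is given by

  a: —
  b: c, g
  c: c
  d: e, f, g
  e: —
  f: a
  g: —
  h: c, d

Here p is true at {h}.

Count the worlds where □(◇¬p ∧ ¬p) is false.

3

a: no successors, so □(◇¬p ∧ ¬p) holds vacuously. ✓
b: successors {c, g}; ◇¬p ∧ ¬p there: c:T, g:F. ✗
c: successors {c}; ◇¬p ∧ ¬p there: c:T. ✓
d: successors {e, f, g}; ◇¬p ∧ ¬p there: e:F, f:T, g:F. ✗
e: no successors, so □(◇¬p ∧ ¬p) holds vacuously. ✓
f: successors {a}; ◇¬p ∧ ¬p there: a:F. ✗
g: no successors, so □(◇¬p ∧ ¬p) holds vacuously. ✓
h: successors {c, d}; ◇¬p ∧ ¬p there: c:T, d:T. ✓
Satisfying worlds: {a, c, e, g, h}.
So □(◇¬p ∧ ¬p) fails at the other 3 worlds.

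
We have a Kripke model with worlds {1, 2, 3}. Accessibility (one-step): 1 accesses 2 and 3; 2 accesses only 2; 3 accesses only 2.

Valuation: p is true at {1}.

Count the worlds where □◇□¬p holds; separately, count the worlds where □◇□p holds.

3 and 0

For □◇□¬p:
1: successors {2, 3}; ◇□¬p there: 2:T, 3:T. ✓
2: successors {2}; ◇□¬p there: 2:T. ✓
3: successors {2}; ◇□¬p there: 2:T. ✓
— 3 worlds.
For □◇□p:
1: successors {2, 3}; ◇□p there: 2:F, 3:F. ✗
2: successors {2}; ◇□p there: 2:F. ✗
3: successors {2}; ◇□p there: 2:F. ✗
— 0 worlds.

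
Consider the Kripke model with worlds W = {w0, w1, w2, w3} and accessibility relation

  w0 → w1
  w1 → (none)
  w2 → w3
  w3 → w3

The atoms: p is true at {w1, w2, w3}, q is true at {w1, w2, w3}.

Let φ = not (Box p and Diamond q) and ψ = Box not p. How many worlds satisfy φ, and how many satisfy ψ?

1 and 1

For not (Box p and Diamond q):
w0: Box p and Diamond q is T. ✗
w1: Box p and Diamond q is F. ✓
w2: Box p and Diamond q is T. ✗
w3: Box p and Diamond q is T. ✗
— 1 world.
For Box not p:
w0: successors {w1}; not p there: w1:F. ✗
w1: no successors, so Box not p holds vacuously. ✓
w2: successors {w3}; not p there: w3:F. ✗
w3: successors {w3}; not p there: w3:F. ✗
— 1 world.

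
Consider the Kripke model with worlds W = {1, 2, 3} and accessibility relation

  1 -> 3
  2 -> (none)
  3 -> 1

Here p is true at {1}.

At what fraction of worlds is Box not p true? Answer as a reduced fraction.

1: successors {3}; not p there: 3:T. ✓
2: no successors, so Box not p holds vacuously. ✓
3: successors {1}; not p there: 1:F. ✗
That's 2 of 3 worlds, so 2/3.

2/3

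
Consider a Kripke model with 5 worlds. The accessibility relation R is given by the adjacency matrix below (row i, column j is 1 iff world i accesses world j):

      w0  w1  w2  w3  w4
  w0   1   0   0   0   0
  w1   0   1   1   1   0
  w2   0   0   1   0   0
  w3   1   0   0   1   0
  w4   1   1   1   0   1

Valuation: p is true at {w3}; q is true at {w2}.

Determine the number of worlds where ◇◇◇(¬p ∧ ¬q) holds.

4

w0: successors {w0}; ◇◇(¬p ∧ ¬q) there: w0:T. ✓
w1: successors {w1, w2, w3}; ◇◇(¬p ∧ ¬q) there: w1:T, w2:F, w3:T. ✓
w2: successors {w2}; ◇◇(¬p ∧ ¬q) there: w2:F. ✗
w3: successors {w0, w3}; ◇◇(¬p ∧ ¬q) there: w0:T, w3:T. ✓
w4: successors {w0, w1, w2, w4}; ◇◇(¬p ∧ ¬q) there: w0:T, w1:T, w2:F, w4:T. ✓
Satisfying worlds: {w0, w1, w3, w4}.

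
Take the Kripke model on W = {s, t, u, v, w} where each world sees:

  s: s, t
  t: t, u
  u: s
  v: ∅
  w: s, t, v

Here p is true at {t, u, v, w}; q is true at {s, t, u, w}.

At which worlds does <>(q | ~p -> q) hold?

{s, t, u, w}

s: successors {s, t}; q | ~p -> q there: s:T, t:T. ✓
t: successors {t, u}; q | ~p -> q there: t:T, u:T. ✓
u: successors {s}; q | ~p -> q there: s:T. ✓
v: no successors, so <>(q | ~p -> q) fails. ✗
w: successors {s, t, v}; q | ~p -> q there: s:T, t:T, v:T. ✓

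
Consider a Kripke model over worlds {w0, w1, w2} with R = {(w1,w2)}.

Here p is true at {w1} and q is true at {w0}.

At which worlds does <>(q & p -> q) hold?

{w1}

w0: no successors, so <>(q & p -> q) fails. ✗
w1: successors {w2}; q & p -> q there: w2:T. ✓
w2: no successors, so <>(q & p -> q) fails. ✗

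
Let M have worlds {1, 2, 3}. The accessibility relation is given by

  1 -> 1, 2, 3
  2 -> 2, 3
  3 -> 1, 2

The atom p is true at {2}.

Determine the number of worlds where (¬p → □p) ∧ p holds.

1: ¬p → □p is F, p is F. ✗
2: ¬p → □p is T, p is T. ✓
3: ¬p → □p is F, p is F. ✗
Satisfying worlds: {2}.

1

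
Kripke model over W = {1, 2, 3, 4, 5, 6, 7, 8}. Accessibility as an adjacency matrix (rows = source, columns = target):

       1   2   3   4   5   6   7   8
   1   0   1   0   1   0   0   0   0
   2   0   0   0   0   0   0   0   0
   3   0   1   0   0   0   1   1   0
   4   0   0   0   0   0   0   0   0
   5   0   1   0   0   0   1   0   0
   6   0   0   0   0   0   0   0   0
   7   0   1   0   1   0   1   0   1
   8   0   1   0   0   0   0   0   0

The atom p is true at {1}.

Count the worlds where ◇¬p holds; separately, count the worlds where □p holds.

For ◇¬p:
1: successors {2, 4}; ¬p there: 2:T, 4:T. ✓
2: no successors, so ◇¬p fails. ✗
3: successors {2, 6, 7}; ¬p there: 2:T, 6:T, 7:T. ✓
4: no successors, so ◇¬p fails. ✗
5: successors {2, 6}; ¬p there: 2:T, 6:T. ✓
6: no successors, so ◇¬p fails. ✗
7: successors {2, 4, 6, 8}; ¬p there: 2:T, 4:T, 6:T, 8:T. ✓
8: successors {2}; ¬p there: 2:T. ✓
— 5 worlds.
For □p:
1: successors {2, 4}; p there: 2:F, 4:F. ✗
2: no successors, so □p holds vacuously. ✓
3: successors {2, 6, 7}; p there: 2:F, 6:F, 7:F. ✗
4: no successors, so □p holds vacuously. ✓
5: successors {2, 6}; p there: 2:F, 6:F. ✗
6: no successors, so □p holds vacuously. ✓
7: successors {2, 4, 6, 8}; p there: 2:F, 4:F, 6:F, 8:F. ✗
8: successors {2}; p there: 2:F. ✗
— 3 worlds.

5 and 3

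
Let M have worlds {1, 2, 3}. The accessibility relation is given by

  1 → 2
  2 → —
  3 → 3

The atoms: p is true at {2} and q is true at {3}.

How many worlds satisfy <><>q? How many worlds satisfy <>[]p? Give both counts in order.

For <><>q:
1: successors {2}; <>q there: 2:F. ✗
2: no successors, so <><>q fails. ✗
3: successors {3}; <>q there: 3:T. ✓
— 1 world.
For <>[]p:
1: successors {2}; []p there: 2:T. ✓
2: no successors, so <>[]p fails. ✗
3: successors {3}; []p there: 3:F. ✗
— 1 world.

1 and 1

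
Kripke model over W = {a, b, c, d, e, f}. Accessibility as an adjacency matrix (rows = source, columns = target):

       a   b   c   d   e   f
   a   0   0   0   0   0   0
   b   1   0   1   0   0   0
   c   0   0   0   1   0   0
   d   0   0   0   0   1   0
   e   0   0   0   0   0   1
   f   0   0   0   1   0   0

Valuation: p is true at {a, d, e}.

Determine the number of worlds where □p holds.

4

a: no successors, so □p holds vacuously. ✓
b: successors {a, c}; p there: a:T, c:F. ✗
c: successors {d}; p there: d:T. ✓
d: successors {e}; p there: e:T. ✓
e: successors {f}; p there: f:F. ✗
f: successors {d}; p there: d:T. ✓
Satisfying worlds: {a, c, d, f}.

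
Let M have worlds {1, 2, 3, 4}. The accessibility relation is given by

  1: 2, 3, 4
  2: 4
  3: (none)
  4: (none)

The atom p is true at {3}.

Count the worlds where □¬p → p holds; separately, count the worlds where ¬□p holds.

For □¬p → p:
1: □¬p is F, p is F. ✓
2: □¬p is T, p is F. ✗
3: □¬p is T, p is T. ✓
4: □¬p is T, p is F. ✗
— 2 worlds.
For ¬□p:
1: □p is F. ✓
2: □p is F. ✓
3: □p is T. ✗
4: □p is T. ✗
— 2 worlds.

2 and 2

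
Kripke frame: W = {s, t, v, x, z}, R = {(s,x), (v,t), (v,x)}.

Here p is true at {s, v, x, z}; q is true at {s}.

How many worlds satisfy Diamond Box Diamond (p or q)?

s: successors {x}; Box Diamond (p or q) there: x:T. ✓
t: no successors, so Diamond Box Diamond (p or q) fails. ✗
v: successors {t, x}; Box Diamond (p or q) there: t:T, x:T. ✓
x: no successors, so Diamond Box Diamond (p or q) fails. ✗
z: no successors, so Diamond Box Diamond (p or q) fails. ✗
Satisfying worlds: {s, v}.

2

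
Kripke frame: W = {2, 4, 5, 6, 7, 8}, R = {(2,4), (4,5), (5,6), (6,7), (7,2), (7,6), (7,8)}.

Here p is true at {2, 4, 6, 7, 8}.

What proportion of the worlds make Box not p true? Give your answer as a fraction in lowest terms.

1/3

2: successors {4}; not p there: 4:F. ✗
4: successors {5}; not p there: 5:T. ✓
5: successors {6}; not p there: 6:F. ✗
6: successors {7}; not p there: 7:F. ✗
7: successors {2, 6, 8}; not p there: 2:F, 6:F, 8:F. ✗
8: no successors, so Box not p holds vacuously. ✓
That's 2 of 6 worlds, so 2/6 = 1/3.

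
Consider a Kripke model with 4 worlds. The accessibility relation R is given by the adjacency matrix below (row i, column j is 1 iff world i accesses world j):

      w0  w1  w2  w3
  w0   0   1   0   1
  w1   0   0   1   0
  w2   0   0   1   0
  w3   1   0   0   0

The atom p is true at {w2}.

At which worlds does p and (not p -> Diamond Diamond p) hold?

{w2}

w0: p is F, not p -> Diamond Diamond p is T. ✗
w1: p is F, not p -> Diamond Diamond p is T. ✗
w2: p is T, not p -> Diamond Diamond p is T. ✓
w3: p is F, not p -> Diamond Diamond p is F. ✗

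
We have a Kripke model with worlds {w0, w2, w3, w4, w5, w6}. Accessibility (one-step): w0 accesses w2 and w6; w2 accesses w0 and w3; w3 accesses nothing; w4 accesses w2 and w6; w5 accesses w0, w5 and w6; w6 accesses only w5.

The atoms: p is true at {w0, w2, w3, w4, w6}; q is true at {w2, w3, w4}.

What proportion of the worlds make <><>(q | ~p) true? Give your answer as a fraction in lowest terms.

w0: successors {w2, w6}; <>(q | ~p) there: w2:T, w6:T. ✓
w2: successors {w0, w3}; <>(q | ~p) there: w0:T, w3:F. ✓
w3: no successors, so <><>(q | ~p) fails. ✗
w4: successors {w2, w6}; <>(q | ~p) there: w2:T, w6:T. ✓
w5: successors {w0, w5, w6}; <>(q | ~p) there: w0:T, w5:T, w6:T. ✓
w6: successors {w5}; <>(q | ~p) there: w5:T. ✓
That's 5 of 6 worlds, so 5/6.

5/6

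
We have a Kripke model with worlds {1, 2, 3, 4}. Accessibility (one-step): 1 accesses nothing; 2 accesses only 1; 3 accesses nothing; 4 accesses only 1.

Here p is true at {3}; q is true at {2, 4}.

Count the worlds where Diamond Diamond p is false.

1: no successors, so Diamond Diamond p fails. ✗
2: successors {1}; Diamond p there: 1:F. ✗
3: no successors, so Diamond Diamond p fails. ✗
4: successors {1}; Diamond p there: 1:F. ✗
Satisfying worlds: ∅.
So Diamond Diamond p fails at the other 4 worlds.

4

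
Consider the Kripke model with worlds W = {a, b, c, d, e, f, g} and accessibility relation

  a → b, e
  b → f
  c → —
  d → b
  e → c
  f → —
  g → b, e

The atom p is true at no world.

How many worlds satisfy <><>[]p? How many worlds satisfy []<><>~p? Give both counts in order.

3 and 2

For <><>[]p:
a: successors {b, e}; <>[]p there: b:T, e:T. ✓
b: successors {f}; <>[]p there: f:F. ✗
c: no successors, so <><>[]p fails. ✗
d: successors {b}; <>[]p there: b:T. ✓
e: successors {c}; <>[]p there: c:F. ✗
f: no successors, so <><>[]p fails. ✗
g: successors {b, e}; <>[]p there: b:T, e:T. ✓
— 3 worlds.
For []<><>~p:
a: successors {b, e}; <><>~p there: b:F, e:F. ✗
b: successors {f}; <><>~p there: f:F. ✗
c: no successors, so []<><>~p holds vacuously. ✓
d: successors {b}; <><>~p there: b:F. ✗
e: successors {c}; <><>~p there: c:F. ✗
f: no successors, so []<><>~p holds vacuously. ✓
g: successors {b, e}; <><>~p there: b:F, e:F. ✗
— 2 worlds.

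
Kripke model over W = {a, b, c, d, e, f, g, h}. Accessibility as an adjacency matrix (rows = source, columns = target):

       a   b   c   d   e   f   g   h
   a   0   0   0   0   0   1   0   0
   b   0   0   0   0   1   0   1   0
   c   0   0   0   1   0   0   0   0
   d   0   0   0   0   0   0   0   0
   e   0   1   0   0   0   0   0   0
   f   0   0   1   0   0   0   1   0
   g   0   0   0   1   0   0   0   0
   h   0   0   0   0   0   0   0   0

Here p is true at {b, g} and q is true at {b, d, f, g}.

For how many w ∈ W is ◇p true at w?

a: successors {f}; p there: f:F. ✗
b: successors {e, g}; p there: e:F, g:T. ✓
c: successors {d}; p there: d:F. ✗
d: no successors, so ◇p fails. ✗
e: successors {b}; p there: b:T. ✓
f: successors {c, g}; p there: c:F, g:T. ✓
g: successors {d}; p there: d:F. ✗
h: no successors, so ◇p fails. ✗
Satisfying worlds: {b, e, f}.

3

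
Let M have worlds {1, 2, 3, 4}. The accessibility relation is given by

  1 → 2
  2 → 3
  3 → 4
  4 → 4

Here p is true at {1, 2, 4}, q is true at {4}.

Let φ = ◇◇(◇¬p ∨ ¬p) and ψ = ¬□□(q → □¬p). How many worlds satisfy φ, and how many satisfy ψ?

1 and 3

For ◇◇(◇¬p ∨ ¬p):
1: successors {2}; ◇(◇¬p ∨ ¬p) there: 2:T. ✓
2: successors {3}; ◇(◇¬p ∨ ¬p) there: 3:F. ✗
3: successors {4}; ◇(◇¬p ∨ ¬p) there: 4:F. ✗
4: successors {4}; ◇(◇¬p ∨ ¬p) there: 4:F. ✗
— 1 world.
For ¬□□(q → □¬p):
1: □□(q → □¬p) is T. ✗
2: □□(q → □¬p) is F. ✓
3: □□(q → □¬p) is F. ✓
4: □□(q → □¬p) is F. ✓
— 3 worlds.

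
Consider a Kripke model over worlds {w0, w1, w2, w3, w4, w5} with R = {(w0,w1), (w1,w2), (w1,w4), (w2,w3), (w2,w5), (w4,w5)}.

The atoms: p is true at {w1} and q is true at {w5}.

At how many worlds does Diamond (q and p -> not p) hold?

w0: successors {w1}; q and p -> not p there: w1:T. ✓
w1: successors {w2, w4}; q and p -> not p there: w2:T, w4:T. ✓
w2: successors {w3, w5}; q and p -> not p there: w3:T, w5:T. ✓
w3: no successors, so Diamond (q and p -> not p) fails. ✗
w4: successors {w5}; q and p -> not p there: w5:T. ✓
w5: no successors, so Diamond (q and p -> not p) fails. ✗
Satisfying worlds: {w0, w1, w2, w4}.

4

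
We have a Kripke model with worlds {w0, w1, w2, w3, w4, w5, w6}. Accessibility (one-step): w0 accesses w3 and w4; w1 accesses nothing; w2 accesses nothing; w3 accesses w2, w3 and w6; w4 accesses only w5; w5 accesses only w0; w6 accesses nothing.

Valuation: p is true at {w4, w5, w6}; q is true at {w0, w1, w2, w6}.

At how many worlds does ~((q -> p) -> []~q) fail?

w0: (q -> p) -> []~q is T. ✗
w1: (q -> p) -> []~q is T. ✗
w2: (q -> p) -> []~q is T. ✗
w3: (q -> p) -> []~q is F. ✓
w4: (q -> p) -> []~q is T. ✗
w5: (q -> p) -> []~q is F. ✓
w6: (q -> p) -> []~q is T. ✗
Satisfying worlds: {w3, w5}.
So ~((q -> p) -> []~q) fails at the other 5 worlds.

5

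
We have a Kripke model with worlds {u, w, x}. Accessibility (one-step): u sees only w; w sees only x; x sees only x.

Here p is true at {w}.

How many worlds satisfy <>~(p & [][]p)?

3

u: successors {w}; ~(p & [][]p) there: w:T. ✓
w: successors {x}; ~(p & [][]p) there: x:T. ✓
x: successors {x}; ~(p & [][]p) there: x:T. ✓
Satisfying worlds: {u, w, x}.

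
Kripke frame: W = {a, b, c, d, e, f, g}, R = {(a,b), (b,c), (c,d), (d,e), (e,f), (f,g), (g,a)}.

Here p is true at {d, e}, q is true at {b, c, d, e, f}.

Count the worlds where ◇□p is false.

a: successors {b}; □p there: b:F. ✗
b: successors {c}; □p there: c:T. ✓
c: successors {d}; □p there: d:T. ✓
d: successors {e}; □p there: e:F. ✗
e: successors {f}; □p there: f:F. ✗
f: successors {g}; □p there: g:F. ✗
g: successors {a}; □p there: a:F. ✗
Satisfying worlds: {b, c}.
So ◇□p fails at the other 5 worlds.

5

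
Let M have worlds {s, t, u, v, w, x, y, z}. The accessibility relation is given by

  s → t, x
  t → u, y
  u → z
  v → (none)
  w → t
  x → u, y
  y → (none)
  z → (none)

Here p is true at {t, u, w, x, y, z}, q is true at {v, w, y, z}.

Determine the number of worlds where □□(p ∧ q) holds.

6

s: successors {t, x}; □(p ∧ q) there: t:F, x:F. ✗
t: successors {u, y}; □(p ∧ q) there: u:T, y:T. ✓
u: successors {z}; □(p ∧ q) there: z:T. ✓
v: no successors, so □□(p ∧ q) holds vacuously. ✓
w: successors {t}; □(p ∧ q) there: t:F. ✗
x: successors {u, y}; □(p ∧ q) there: u:T, y:T. ✓
y: no successors, so □□(p ∧ q) holds vacuously. ✓
z: no successors, so □□(p ∧ q) holds vacuously. ✓
Satisfying worlds: {t, u, v, x, y, z}.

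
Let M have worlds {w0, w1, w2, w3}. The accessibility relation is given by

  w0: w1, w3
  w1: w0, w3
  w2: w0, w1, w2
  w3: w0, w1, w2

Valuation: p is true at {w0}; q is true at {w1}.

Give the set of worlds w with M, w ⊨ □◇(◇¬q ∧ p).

{w0}

w0: successors {w1, w3}; ◇(◇¬q ∧ p) there: w1:T, w3:T. ✓
w1: successors {w0, w3}; ◇(◇¬q ∧ p) there: w0:F, w3:T. ✗
w2: successors {w0, w1, w2}; ◇(◇¬q ∧ p) there: w0:F, w1:T, w2:T. ✗
w3: successors {w0, w1, w2}; ◇(◇¬q ∧ p) there: w0:F, w1:T, w2:T. ✗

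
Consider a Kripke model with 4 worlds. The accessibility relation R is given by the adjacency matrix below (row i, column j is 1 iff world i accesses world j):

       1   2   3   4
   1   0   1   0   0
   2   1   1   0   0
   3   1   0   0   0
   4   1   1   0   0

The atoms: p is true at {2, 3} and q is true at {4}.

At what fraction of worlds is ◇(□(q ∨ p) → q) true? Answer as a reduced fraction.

3/4

1: successors {2}; □(q ∨ p) → q there: 2:T. ✓
2: successors {1, 2}; □(q ∨ p) → q there: 1:F, 2:T. ✓
3: successors {1}; □(q ∨ p) → q there: 1:F. ✗
4: successors {1, 2}; □(q ∨ p) → q there: 1:F, 2:T. ✓
That's 3 of 4 worlds, so 3/4.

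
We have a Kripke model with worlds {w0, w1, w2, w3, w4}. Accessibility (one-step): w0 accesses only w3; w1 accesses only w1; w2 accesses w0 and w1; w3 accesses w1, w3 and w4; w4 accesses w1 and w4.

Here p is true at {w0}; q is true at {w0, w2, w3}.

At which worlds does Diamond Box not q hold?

w0: successors {w3}; Box not q there: w3:F. ✗
w1: successors {w1}; Box not q there: w1:T. ✓
w2: successors {w0, w1}; Box not q there: w0:F, w1:T. ✓
w3: successors {w1, w3, w4}; Box not q there: w1:T, w3:F, w4:T. ✓
w4: successors {w1, w4}; Box not q there: w1:T, w4:T. ✓

{w1, w2, w3, w4}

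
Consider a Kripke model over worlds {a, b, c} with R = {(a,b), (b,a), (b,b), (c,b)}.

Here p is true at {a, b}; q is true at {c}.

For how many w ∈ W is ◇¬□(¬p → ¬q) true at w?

a: successors {b}; ¬□(¬p → ¬q) there: b:F. ✗
b: successors {a, b}; ¬□(¬p → ¬q) there: a:F, b:F. ✗
c: successors {b}; ¬□(¬p → ¬q) there: b:F. ✗
Satisfying worlds: ∅.

0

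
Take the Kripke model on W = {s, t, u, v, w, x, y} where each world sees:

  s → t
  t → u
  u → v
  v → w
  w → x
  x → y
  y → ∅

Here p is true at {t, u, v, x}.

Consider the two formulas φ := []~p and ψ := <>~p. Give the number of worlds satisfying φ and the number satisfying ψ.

For []~p:
s: successors {t}; ~p there: t:F. ✗
t: successors {u}; ~p there: u:F. ✗
u: successors {v}; ~p there: v:F. ✗
v: successors {w}; ~p there: w:T. ✓
w: successors {x}; ~p there: x:F. ✗
x: successors {y}; ~p there: y:T. ✓
y: no successors, so []~p holds vacuously. ✓
— 3 worlds.
For <>~p:
s: successors {t}; ~p there: t:F. ✗
t: successors {u}; ~p there: u:F. ✗
u: successors {v}; ~p there: v:F. ✗
v: successors {w}; ~p there: w:T. ✓
w: successors {x}; ~p there: x:F. ✗
x: successors {y}; ~p there: y:T. ✓
y: no successors, so <>~p fails. ✗
— 2 worlds.

3 and 2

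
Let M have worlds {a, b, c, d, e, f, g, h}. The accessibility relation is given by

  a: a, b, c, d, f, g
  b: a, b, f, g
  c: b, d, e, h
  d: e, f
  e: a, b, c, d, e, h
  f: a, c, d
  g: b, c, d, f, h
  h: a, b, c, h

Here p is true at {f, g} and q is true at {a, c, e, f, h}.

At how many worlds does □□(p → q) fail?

a: successors {a, b, c, d, f, g}; □(p → q) there: a:F, b:F, c:T, d:T, f:T, g:T. ✗
b: successors {a, b, f, g}; □(p → q) there: a:F, b:F, f:T, g:T. ✗
c: successors {b, d, e, h}; □(p → q) there: b:F, d:T, e:T, h:T. ✗
d: successors {e, f}; □(p → q) there: e:T, f:T. ✓
e: successors {a, b, c, d, e, h}; □(p → q) there: a:F, b:F, c:T, d:T, e:T, h:T. ✗
f: successors {a, c, d}; □(p → q) there: a:F, c:T, d:T. ✗
g: successors {b, c, d, f, h}; □(p → q) there: b:F, c:T, d:T, f:T, h:T. ✗
h: successors {a, b, c, h}; □(p → q) there: a:F, b:F, c:T, h:T. ✗
Satisfying worlds: {d}.
So □□(p → q) fails at the other 7 worlds.

7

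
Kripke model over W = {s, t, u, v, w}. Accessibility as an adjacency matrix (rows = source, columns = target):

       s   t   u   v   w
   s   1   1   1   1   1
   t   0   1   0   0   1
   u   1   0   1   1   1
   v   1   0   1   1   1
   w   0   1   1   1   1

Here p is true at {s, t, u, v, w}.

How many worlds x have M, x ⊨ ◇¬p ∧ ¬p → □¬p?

5

s: ◇¬p ∧ ¬p is F, □¬p is F. ✓
t: ◇¬p ∧ ¬p is F, □¬p is F. ✓
u: ◇¬p ∧ ¬p is F, □¬p is F. ✓
v: ◇¬p ∧ ¬p is F, □¬p is F. ✓
w: ◇¬p ∧ ¬p is F, □¬p is F. ✓
Satisfying worlds: {s, t, u, v, w}.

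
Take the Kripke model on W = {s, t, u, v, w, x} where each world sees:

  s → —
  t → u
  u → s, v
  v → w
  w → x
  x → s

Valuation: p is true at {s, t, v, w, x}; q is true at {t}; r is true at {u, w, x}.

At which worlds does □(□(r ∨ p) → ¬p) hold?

{s, t}

s: no successors, so □(□(r ∨ p) → ¬p) holds vacuously. ✓
t: successors {u}; □(r ∨ p) → ¬p there: u:T. ✓
u: successors {s, v}; □(r ∨ p) → ¬p there: s:F, v:F. ✗
v: successors {w}; □(r ∨ p) → ¬p there: w:F. ✗
w: successors {x}; □(r ∨ p) → ¬p there: x:F. ✗
x: successors {s}; □(r ∨ p) → ¬p there: s:F. ✗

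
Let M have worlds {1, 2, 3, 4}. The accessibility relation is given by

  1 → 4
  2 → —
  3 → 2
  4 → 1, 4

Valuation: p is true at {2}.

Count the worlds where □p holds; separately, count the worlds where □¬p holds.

For □p:
1: successors {4}; p there: 4:F. ✗
2: no successors, so □p holds vacuously. ✓
3: successors {2}; p there: 2:T. ✓
4: successors {1, 4}; p there: 1:F, 4:F. ✗
— 2 worlds.
For □¬p:
1: successors {4}; ¬p there: 4:T. ✓
2: no successors, so □¬p holds vacuously. ✓
3: successors {2}; ¬p there: 2:F. ✗
4: successors {1, 4}; ¬p there: 1:T, 4:T. ✓
— 3 worlds.

2 and 3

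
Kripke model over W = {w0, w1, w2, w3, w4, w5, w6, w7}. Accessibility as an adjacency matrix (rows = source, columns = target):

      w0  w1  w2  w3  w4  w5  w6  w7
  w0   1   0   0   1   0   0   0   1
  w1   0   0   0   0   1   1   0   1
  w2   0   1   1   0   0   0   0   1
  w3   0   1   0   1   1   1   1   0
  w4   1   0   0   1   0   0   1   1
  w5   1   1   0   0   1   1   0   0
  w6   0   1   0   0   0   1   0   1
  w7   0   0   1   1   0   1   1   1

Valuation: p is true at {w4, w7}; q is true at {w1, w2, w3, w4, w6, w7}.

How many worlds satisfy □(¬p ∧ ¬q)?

0

w0: successors {w0, w3, w7}; ¬p ∧ ¬q there: w0:T, w3:F, w7:F. ✗
w1: successors {w4, w5, w7}; ¬p ∧ ¬q there: w4:F, w5:T, w7:F. ✗
w2: successors {w1, w2, w7}; ¬p ∧ ¬q there: w1:F, w2:F, w7:F. ✗
w3: successors {w1, w3, w4, w5, w6}; ¬p ∧ ¬q there: w1:F, w3:F, w4:F, w5:T, w6:F. ✗
w4: successors {w0, w3, w6, w7}; ¬p ∧ ¬q there: w0:T, w3:F, w6:F, w7:F. ✗
w5: successors {w0, w1, w4, w5}; ¬p ∧ ¬q there: w0:T, w1:F, w4:F, w5:T. ✗
w6: successors {w1, w5, w7}; ¬p ∧ ¬q there: w1:F, w5:T, w7:F. ✗
w7: successors {w2, w3, w5, w6, w7}; ¬p ∧ ¬q there: w2:F, w3:F, w5:T, w6:F, w7:F. ✗
Satisfying worlds: ∅.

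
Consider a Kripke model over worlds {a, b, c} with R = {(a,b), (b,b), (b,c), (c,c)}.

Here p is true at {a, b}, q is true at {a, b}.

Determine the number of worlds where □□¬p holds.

1

a: successors {b}; □¬p there: b:F. ✗
b: successors {b, c}; □¬p there: b:F, c:T. ✗
c: successors {c}; □¬p there: c:T. ✓
Satisfying worlds: {c}.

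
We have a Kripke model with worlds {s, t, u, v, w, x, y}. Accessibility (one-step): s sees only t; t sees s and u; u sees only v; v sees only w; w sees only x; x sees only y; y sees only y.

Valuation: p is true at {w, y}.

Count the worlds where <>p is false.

s: successors {t}; p there: t:F. ✗
t: successors {s, u}; p there: s:F, u:F. ✗
u: successors {v}; p there: v:F. ✗
v: successors {w}; p there: w:T. ✓
w: successors {x}; p there: x:F. ✗
x: successors {y}; p there: y:T. ✓
y: successors {y}; p there: y:T. ✓
Satisfying worlds: {v, x, y}.
So <>p fails at the other 4 worlds.

4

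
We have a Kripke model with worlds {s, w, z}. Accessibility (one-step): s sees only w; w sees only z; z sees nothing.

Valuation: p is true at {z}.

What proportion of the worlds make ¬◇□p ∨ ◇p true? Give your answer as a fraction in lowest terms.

2/3

s: ¬◇□p is F, ◇p is F. ✗
w: ¬◇□p is F, ◇p is T. ✓
z: ¬◇□p is T, ◇p is F. ✓
That's 2 of 3 worlds, so 2/3.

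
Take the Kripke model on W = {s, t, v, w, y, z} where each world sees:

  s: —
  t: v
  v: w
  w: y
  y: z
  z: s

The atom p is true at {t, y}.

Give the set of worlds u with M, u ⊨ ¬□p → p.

{s, t, w, y}

s: ¬□p is F, p is F. ✓
t: ¬□p is T, p is T. ✓
v: ¬□p is T, p is F. ✗
w: ¬□p is F, p is F. ✓
y: ¬□p is T, p is T. ✓
z: ¬□p is T, p is F. ✗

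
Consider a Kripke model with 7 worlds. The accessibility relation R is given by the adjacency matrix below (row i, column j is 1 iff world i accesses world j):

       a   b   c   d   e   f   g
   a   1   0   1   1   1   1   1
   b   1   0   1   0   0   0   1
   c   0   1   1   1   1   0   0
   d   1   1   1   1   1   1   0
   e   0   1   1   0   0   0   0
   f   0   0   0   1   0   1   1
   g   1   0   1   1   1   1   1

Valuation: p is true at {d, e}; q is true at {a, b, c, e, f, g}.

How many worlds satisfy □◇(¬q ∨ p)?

2

a: successors {a, c, d, e, f, g}; ◇(¬q ∨ p) there: a:T, c:T, d:T, e:F, f:T, g:T. ✗
b: successors {a, c, g}; ◇(¬q ∨ p) there: a:T, c:T, g:T. ✓
c: successors {b, c, d, e}; ◇(¬q ∨ p) there: b:F, c:T, d:T, e:F. ✗
d: successors {a, b, c, d, e, f}; ◇(¬q ∨ p) there: a:T, b:F, c:T, d:T, e:F, f:T. ✗
e: successors {b, c}; ◇(¬q ∨ p) there: b:F, c:T. ✗
f: successors {d, f, g}; ◇(¬q ∨ p) there: d:T, f:T, g:T. ✓
g: successors {a, c, d, e, f, g}; ◇(¬q ∨ p) there: a:T, c:T, d:T, e:F, f:T, g:T. ✗
Satisfying worlds: {b, f}.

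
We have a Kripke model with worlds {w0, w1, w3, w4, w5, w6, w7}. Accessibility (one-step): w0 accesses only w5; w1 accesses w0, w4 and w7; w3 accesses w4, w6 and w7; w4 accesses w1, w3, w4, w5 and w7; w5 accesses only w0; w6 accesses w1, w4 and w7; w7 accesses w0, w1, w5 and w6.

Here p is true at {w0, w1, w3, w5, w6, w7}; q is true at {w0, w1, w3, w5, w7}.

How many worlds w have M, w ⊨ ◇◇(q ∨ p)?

7

w0: successors {w5}; ◇(q ∨ p) there: w5:T. ✓
w1: successors {w0, w4, w7}; ◇(q ∨ p) there: w0:T, w4:T, w7:T. ✓
w3: successors {w4, w6, w7}; ◇(q ∨ p) there: w4:T, w6:T, w7:T. ✓
w4: successors {w1, w3, w4, w5, w7}; ◇(q ∨ p) there: w1:T, w3:T, w4:T, w5:T, w7:T. ✓
w5: successors {w0}; ◇(q ∨ p) there: w0:T. ✓
w6: successors {w1, w4, w7}; ◇(q ∨ p) there: w1:T, w4:T, w7:T. ✓
w7: successors {w0, w1, w5, w6}; ◇(q ∨ p) there: w0:T, w1:T, w5:T, w6:T. ✓
Satisfying worlds: {w0, w1, w3, w4, w5, w6, w7}.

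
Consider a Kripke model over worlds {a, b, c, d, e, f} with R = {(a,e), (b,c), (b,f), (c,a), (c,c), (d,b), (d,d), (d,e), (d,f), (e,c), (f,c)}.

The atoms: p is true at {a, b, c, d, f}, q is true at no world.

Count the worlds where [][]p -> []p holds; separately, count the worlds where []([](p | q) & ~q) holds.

5 and 4

For [][]p -> []p:
a: [][]p is T, []p is F. ✗
b: [][]p is T, []p is T. ✓
c: [][]p is F, []p is T. ✓
d: [][]p is F, []p is F. ✓
e: [][]p is T, []p is T. ✓
f: [][]p is T, []p is T. ✓
— 5 worlds.
For []([](p | q) & ~q):
a: successors {e}; [](p | q) & ~q there: e:T. ✓
b: successors {c, f}; [](p | q) & ~q there: c:T, f:T. ✓
c: successors {a, c}; [](p | q) & ~q there: a:F, c:T. ✗
d: successors {b, d, e, f}; [](p | q) & ~q there: b:T, d:F, e:T, f:T. ✗
e: successors {c}; [](p | q) & ~q there: c:T. ✓
f: successors {c}; [](p | q) & ~q there: c:T. ✓
— 4 worlds.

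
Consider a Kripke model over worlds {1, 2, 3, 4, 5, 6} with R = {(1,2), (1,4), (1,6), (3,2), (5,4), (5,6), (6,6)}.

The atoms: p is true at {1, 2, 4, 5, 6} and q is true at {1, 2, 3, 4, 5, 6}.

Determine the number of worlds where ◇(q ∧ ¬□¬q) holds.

3

1: successors {2, 4, 6}; q ∧ ¬□¬q there: 2:F, 4:F, 6:T. ✓
2: no successors, so ◇(q ∧ ¬□¬q) fails. ✗
3: successors {2}; q ∧ ¬□¬q there: 2:F. ✗
4: no successors, so ◇(q ∧ ¬□¬q) fails. ✗
5: successors {4, 6}; q ∧ ¬□¬q there: 4:F, 6:T. ✓
6: successors {6}; q ∧ ¬□¬q there: 6:T. ✓
Satisfying worlds: {1, 5, 6}.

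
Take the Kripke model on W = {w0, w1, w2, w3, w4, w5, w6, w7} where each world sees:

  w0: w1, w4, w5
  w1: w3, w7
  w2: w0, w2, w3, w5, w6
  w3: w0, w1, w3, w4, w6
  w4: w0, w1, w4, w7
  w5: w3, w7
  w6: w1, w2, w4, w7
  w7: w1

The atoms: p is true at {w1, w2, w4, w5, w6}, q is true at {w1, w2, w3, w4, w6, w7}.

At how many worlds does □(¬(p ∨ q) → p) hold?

w0: successors {w1, w4, w5}; ¬(p ∨ q) → p there: w1:T, w4:T, w5:T. ✓
w1: successors {w3, w7}; ¬(p ∨ q) → p there: w3:T, w7:T. ✓
w2: successors {w0, w2, w3, w5, w6}; ¬(p ∨ q) → p there: w0:F, w2:T, w3:T, w5:T, w6:T. ✗
w3: successors {w0, w1, w3, w4, w6}; ¬(p ∨ q) → p there: w0:F, w1:T, w3:T, w4:T, w6:T. ✗
w4: successors {w0, w1, w4, w7}; ¬(p ∨ q) → p there: w0:F, w1:T, w4:T, w7:T. ✗
w5: successors {w3, w7}; ¬(p ∨ q) → p there: w3:T, w7:T. ✓
w6: successors {w1, w2, w4, w7}; ¬(p ∨ q) → p there: w1:T, w2:T, w4:T, w7:T. ✓
w7: successors {w1}; ¬(p ∨ q) → p there: w1:T. ✓
Satisfying worlds: {w0, w1, w5, w6, w7}.

5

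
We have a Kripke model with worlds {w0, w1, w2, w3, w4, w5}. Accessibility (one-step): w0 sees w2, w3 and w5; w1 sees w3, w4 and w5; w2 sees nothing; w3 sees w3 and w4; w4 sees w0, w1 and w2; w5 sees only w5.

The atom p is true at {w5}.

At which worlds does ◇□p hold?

w0: successors {w2, w3, w5}; □p there: w2:T, w3:F, w5:T. ✓
w1: successors {w3, w4, w5}; □p there: w3:F, w4:F, w5:T. ✓
w2: no successors, so ◇□p fails. ✗
w3: successors {w3, w4}; □p there: w3:F, w4:F. ✗
w4: successors {w0, w1, w2}; □p there: w0:F, w1:F, w2:T. ✓
w5: successors {w5}; □p there: w5:T. ✓

{w0, w1, w4, w5}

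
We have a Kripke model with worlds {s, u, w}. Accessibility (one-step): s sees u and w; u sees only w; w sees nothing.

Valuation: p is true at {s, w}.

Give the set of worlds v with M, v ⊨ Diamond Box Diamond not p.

{s, u}

s: successors {u, w}; Box Diamond not p there: u:F, w:T. ✓
u: successors {w}; Box Diamond not p there: w:T. ✓
w: no successors, so Diamond Box Diamond not p fails. ✗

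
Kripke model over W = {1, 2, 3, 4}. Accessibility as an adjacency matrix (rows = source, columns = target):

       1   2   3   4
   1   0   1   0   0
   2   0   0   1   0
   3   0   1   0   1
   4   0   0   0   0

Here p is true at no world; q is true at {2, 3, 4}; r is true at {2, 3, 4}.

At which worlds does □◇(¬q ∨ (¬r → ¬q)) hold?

{1, 2, 4}

1: successors {2}; ◇(¬q ∨ (¬r → ¬q)) there: 2:T. ✓
2: successors {3}; ◇(¬q ∨ (¬r → ¬q)) there: 3:T. ✓
3: successors {2, 4}; ◇(¬q ∨ (¬r → ¬q)) there: 2:T, 4:F. ✗
4: no successors, so □◇(¬q ∨ (¬r → ¬q)) holds vacuously. ✓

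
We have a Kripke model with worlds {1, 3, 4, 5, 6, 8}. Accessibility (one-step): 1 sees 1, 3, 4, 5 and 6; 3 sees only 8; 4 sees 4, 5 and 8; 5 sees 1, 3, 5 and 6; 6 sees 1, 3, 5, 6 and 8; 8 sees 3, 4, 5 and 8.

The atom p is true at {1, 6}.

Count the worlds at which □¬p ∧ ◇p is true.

0

1: □¬p is F, ◇p is T. ✗
3: □¬p is T, ◇p is F. ✗
4: □¬p is T, ◇p is F. ✗
5: □¬p is F, ◇p is T. ✗
6: □¬p is F, ◇p is T. ✗
8: □¬p is T, ◇p is F. ✗
Satisfying worlds: ∅.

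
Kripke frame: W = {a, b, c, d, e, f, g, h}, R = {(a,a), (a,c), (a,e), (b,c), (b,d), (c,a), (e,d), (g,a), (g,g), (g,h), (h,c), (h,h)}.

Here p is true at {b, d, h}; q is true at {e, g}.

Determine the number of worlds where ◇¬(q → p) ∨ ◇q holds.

2

a: ◇¬(q → p) is T, ◇q is T. ✓
b: ◇¬(q → p) is F, ◇q is F. ✗
c: ◇¬(q → p) is F, ◇q is F. ✗
d: ◇¬(q → p) is F, ◇q is F. ✗
e: ◇¬(q → p) is F, ◇q is F. ✗
f: ◇¬(q → p) is F, ◇q is F. ✗
g: ◇¬(q → p) is T, ◇q is T. ✓
h: ◇¬(q → p) is F, ◇q is F. ✗
Satisfying worlds: {a, g}.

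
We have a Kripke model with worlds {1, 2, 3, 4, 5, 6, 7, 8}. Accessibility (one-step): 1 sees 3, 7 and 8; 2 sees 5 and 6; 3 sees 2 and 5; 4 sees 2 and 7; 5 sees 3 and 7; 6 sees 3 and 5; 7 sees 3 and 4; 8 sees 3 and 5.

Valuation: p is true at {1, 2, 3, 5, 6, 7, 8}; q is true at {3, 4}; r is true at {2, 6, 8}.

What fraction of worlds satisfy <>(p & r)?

1: successors {3, 7, 8}; p & r there: 3:F, 7:F, 8:T. ✓
2: successors {5, 6}; p & r there: 5:F, 6:T. ✓
3: successors {2, 5}; p & r there: 2:T, 5:F. ✓
4: successors {2, 7}; p & r there: 2:T, 7:F. ✓
5: successors {3, 7}; p & r there: 3:F, 7:F. ✗
6: successors {3, 5}; p & r there: 3:F, 5:F. ✗
7: successors {3, 4}; p & r there: 3:F, 4:F. ✗
8: successors {3, 5}; p & r there: 3:F, 5:F. ✗
That's 4 of 8 worlds, so 4/8 = 1/2.

1/2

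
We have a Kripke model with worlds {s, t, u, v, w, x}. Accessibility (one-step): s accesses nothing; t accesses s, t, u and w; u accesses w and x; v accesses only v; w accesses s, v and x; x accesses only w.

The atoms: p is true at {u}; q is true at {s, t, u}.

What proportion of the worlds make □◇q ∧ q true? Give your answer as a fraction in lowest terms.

s: □◇q is T, q is T. ✓
t: □◇q is F, q is T. ✗
u: □◇q is F, q is T. ✗
v: □◇q is F, q is F. ✗
w: □◇q is F, q is F. ✗
x: □◇q is T, q is F. ✗
That's 1 of 6 worlds, so 1/6.

1/6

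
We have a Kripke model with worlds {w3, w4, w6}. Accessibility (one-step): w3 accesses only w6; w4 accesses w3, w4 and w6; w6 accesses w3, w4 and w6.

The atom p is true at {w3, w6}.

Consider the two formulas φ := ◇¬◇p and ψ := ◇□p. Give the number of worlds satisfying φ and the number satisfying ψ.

0 and 2

For ◇¬◇p:
w3: successors {w6}; ¬◇p there: w6:F. ✗
w4: successors {w3, w4, w6}; ¬◇p there: w3:F, w4:F, w6:F. ✗
w6: successors {w3, w4, w6}; ¬◇p there: w3:F, w4:F, w6:F. ✗
— 0 worlds.
For ◇□p:
w3: successors {w6}; □p there: w6:F. ✗
w4: successors {w3, w4, w6}; □p there: w3:T, w4:F, w6:F. ✓
w6: successors {w3, w4, w6}; □p there: w3:T, w4:F, w6:F. ✓
— 2 worlds.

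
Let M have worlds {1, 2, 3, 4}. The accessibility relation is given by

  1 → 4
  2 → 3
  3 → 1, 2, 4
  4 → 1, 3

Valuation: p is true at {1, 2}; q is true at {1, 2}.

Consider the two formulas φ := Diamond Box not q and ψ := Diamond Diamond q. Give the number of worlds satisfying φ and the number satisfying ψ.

For Diamond Box not q:
1: successors {4}; Box not q there: 4:F. ✗
2: successors {3}; Box not q there: 3:F. ✗
3: successors {1, 2, 4}; Box not q there: 1:T, 2:T, 4:F. ✓
4: successors {1, 3}; Box not q there: 1:T, 3:F. ✓
— 2 worlds.
For Diamond Diamond q:
1: successors {4}; Diamond q there: 4:T. ✓
2: successors {3}; Diamond q there: 3:T. ✓
3: successors {1, 2, 4}; Diamond q there: 1:F, 2:F, 4:T. ✓
4: successors {1, 3}; Diamond q there: 1:F, 3:T. ✓
— 4 worlds.

2 and 4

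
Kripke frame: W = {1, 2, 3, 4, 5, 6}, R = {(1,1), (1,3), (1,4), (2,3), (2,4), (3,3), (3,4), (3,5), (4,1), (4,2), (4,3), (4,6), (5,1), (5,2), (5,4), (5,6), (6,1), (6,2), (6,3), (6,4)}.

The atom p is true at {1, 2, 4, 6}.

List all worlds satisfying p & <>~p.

{1, 2, 4, 6}

1: p is T, <>~p is T. ✓
2: p is T, <>~p is T. ✓
3: p is F, <>~p is T. ✗
4: p is T, <>~p is T. ✓
5: p is F, <>~p is F. ✗
6: p is T, <>~p is T. ✓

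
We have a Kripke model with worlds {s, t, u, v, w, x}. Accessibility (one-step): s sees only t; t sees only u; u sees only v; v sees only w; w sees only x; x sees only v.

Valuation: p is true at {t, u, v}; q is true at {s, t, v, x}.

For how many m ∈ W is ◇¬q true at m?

2

s: successors {t}; ¬q there: t:F. ✗
t: successors {u}; ¬q there: u:T. ✓
u: successors {v}; ¬q there: v:F. ✗
v: successors {w}; ¬q there: w:T. ✓
w: successors {x}; ¬q there: x:F. ✗
x: successors {v}; ¬q there: v:F. ✗
Satisfying worlds: {t, v}.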